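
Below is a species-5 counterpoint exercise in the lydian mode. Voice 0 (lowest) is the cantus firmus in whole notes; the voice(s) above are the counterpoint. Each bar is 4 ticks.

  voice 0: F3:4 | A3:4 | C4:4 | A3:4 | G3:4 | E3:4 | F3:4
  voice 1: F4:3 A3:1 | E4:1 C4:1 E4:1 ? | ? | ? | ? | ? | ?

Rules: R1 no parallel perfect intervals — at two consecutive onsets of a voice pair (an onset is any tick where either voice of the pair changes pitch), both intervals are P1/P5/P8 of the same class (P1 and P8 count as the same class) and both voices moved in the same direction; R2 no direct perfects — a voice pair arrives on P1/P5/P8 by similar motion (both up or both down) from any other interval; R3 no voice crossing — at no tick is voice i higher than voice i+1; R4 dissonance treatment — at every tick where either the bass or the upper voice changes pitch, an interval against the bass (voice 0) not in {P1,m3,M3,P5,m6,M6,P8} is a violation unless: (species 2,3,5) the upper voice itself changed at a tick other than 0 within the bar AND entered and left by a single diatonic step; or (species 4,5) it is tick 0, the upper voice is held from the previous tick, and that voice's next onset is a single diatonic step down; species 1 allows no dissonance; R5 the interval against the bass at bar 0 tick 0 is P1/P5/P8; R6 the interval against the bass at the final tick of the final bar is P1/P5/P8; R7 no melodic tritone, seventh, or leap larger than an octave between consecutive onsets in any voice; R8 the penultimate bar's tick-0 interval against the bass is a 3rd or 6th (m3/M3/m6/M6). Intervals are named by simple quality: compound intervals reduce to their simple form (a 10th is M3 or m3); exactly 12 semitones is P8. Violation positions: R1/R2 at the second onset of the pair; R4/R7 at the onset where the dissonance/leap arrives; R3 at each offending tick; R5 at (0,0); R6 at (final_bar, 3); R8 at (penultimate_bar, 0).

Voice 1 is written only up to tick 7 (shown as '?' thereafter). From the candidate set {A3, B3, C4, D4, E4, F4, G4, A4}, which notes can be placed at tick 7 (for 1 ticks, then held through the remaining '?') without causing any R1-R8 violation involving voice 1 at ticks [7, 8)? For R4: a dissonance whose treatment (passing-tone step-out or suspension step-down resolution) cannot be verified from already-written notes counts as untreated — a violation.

{A3, A4, C4, E4, F4}

A3: legal
B3: violates R4
C4: legal
D4: violates R4
E4: legal
F4: legal
G4: violates R4
A4: legal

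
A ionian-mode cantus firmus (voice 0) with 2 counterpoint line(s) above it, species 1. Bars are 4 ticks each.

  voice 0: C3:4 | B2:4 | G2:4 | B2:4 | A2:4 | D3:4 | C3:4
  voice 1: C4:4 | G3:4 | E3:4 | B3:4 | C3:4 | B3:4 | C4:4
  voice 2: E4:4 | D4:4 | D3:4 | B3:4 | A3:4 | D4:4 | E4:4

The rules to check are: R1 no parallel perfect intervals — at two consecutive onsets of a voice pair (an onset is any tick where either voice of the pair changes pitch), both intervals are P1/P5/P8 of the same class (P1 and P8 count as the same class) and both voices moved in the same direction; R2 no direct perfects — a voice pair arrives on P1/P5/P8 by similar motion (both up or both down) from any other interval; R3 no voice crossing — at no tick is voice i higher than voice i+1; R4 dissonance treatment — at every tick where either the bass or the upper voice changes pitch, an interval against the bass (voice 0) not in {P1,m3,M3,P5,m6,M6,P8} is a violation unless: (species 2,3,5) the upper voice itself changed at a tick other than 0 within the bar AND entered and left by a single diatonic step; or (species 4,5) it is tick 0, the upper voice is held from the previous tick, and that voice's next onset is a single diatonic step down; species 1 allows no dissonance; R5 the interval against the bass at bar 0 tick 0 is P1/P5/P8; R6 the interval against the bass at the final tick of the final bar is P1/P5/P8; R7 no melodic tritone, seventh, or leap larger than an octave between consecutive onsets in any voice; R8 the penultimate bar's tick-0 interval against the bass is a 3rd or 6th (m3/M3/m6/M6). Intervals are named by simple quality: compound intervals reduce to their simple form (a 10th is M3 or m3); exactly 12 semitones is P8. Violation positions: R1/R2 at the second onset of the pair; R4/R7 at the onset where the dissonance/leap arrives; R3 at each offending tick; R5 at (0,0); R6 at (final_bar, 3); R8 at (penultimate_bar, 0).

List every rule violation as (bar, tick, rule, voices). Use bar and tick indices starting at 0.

(0, 0, R5, (0, 2))
(1, 0, R2, (1, 2))
(2, 0, R2, (0, 2))
(2, 0, R3, (1, 2))
(2, 1, R3, (1, 2))
(2, 2, R3, (1, 2))
(2, 3, R3, (1, 2))
(3, 0, R2, (0, 1))
(3, 0, R2, (0, 2))
(3, 0, R2, (1, 2))
(4, 0, R1, (0, 2))
(4, 0, R7, (1,))
(5, 0, R1, (0, 2))
(5, 0, R7, (1,))
(5, 0, R8, (0, 2))
(6, 3, R6, (0, 2))

bar 0: v0=C3 v1=C4 v2=E4 downbeat M3
bar 1: v0=B2 v1=G3 v2=D4 downbeat m3
bar 2: v0=G2 v1=E3 v2=D3 downbeat P5
bar 3: v0=B2 v1=B3 v2=B3 downbeat P8
bar 4: v0=A2 v1=C3 v2=A3 downbeat P8
bar 5: v0=D3 v1=B3 v2=D4 downbeat P8
bar 6: v0=C3 v1=C4 v2=E4 downbeat M3
  -> R5 @ bar 0 tick 0 v(0, 2): opens on M3
  -> R2 @ bar 1 tick 0 v(1, 2): C4/E4 M3 -> G3/D4 P5 similar
  -> R2 @ bar 2 tick 0 v(0, 2): B2/D4 m3 -> G2/D3 P5 similar
  -> R3 @ bar 2 tick 0 v(1, 2): E3 above D3
  -> R3 @ bar 2 tick 1 v(1, 2): E3 above D3
  -> R3 @ bar 2 tick 2 v(1, 2): E3 above D3
  -> R3 @ bar 2 tick 3 v(1, 2): E3 above D3
  -> R2 @ bar 3 tick 0 v(0, 1): G2/E3 M6 -> B2/B3 P8 similar
  -> R2 @ bar 3 tick 0 v(0, 2): G2/D3 P5 -> B2/B3 P8 similar
  -> R2 @ bar 3 tick 0 v(1, 2): E3/D3 M2 -> B3/B3 P1 similar
  -> R1 @ bar 4 tick 0 v(0, 2): B2/B3 P8 -> A2/A3 P8 similar
  -> R7 @ bar 4 tick 0 v(1,): B3->C3 leap 11st
  -> R1 @ bar 5 tick 0 v(0, 2): A2/A3 P8 -> D3/D4 P8 similar
  -> R7 @ bar 5 tick 0 v(1,): C3->B3 leap 11st
  -> R8 @ bar 5 tick 0 v(0, 2): penult P8 not 3rd/6th
  -> R6 @ bar 6 tick 3 v(0, 2): closes on M3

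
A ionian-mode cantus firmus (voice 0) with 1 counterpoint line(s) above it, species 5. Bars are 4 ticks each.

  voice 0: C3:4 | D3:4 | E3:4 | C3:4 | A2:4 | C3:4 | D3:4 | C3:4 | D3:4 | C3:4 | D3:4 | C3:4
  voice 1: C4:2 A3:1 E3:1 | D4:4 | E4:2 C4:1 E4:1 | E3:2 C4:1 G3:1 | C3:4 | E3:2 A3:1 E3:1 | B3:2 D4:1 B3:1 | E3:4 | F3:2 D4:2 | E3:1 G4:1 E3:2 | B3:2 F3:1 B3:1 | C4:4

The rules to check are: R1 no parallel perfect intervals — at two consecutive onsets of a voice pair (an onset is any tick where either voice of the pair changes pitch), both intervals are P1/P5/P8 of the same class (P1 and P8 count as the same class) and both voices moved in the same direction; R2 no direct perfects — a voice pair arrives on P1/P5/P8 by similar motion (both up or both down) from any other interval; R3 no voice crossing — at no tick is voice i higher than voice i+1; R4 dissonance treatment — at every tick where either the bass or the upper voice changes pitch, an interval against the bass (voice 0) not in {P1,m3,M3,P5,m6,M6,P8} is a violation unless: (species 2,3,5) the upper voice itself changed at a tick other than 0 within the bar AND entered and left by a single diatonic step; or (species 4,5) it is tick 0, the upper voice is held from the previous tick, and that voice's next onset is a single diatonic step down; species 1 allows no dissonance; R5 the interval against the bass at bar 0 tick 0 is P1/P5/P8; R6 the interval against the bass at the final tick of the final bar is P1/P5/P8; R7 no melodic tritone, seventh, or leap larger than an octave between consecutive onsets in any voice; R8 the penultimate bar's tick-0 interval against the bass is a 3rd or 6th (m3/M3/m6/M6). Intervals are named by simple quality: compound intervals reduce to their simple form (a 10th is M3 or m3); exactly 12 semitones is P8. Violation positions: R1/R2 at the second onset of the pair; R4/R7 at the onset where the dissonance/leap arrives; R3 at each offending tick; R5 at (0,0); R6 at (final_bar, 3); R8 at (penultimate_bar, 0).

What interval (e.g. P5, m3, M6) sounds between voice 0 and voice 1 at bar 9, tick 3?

M3

voice 0=C3 voice 1=E3 -> M3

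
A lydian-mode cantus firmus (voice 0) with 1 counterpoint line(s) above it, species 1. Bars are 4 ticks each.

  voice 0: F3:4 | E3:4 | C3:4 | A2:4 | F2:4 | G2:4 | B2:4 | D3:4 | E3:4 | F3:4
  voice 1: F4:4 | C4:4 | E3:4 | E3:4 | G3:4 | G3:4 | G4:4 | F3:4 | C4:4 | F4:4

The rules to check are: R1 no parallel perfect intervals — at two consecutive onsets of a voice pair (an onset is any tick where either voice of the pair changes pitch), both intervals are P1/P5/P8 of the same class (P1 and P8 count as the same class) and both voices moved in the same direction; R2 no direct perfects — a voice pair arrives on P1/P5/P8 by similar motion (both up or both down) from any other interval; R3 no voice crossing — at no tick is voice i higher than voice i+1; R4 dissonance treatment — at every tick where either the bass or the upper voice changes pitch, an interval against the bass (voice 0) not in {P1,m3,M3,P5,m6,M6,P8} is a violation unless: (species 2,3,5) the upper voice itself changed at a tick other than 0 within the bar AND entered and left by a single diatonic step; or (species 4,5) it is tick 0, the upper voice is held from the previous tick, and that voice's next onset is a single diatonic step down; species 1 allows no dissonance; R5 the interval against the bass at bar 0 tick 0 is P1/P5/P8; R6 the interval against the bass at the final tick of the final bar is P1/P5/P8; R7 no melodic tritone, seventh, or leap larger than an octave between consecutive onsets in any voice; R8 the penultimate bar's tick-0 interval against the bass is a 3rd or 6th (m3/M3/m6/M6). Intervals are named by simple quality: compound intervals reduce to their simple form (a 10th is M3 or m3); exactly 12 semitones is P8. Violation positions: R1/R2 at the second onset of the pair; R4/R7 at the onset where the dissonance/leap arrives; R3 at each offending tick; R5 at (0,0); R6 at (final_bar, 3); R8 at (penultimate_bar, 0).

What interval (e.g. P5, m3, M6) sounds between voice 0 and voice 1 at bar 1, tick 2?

m6

voice 0=E3 voice 1=C4 -> m6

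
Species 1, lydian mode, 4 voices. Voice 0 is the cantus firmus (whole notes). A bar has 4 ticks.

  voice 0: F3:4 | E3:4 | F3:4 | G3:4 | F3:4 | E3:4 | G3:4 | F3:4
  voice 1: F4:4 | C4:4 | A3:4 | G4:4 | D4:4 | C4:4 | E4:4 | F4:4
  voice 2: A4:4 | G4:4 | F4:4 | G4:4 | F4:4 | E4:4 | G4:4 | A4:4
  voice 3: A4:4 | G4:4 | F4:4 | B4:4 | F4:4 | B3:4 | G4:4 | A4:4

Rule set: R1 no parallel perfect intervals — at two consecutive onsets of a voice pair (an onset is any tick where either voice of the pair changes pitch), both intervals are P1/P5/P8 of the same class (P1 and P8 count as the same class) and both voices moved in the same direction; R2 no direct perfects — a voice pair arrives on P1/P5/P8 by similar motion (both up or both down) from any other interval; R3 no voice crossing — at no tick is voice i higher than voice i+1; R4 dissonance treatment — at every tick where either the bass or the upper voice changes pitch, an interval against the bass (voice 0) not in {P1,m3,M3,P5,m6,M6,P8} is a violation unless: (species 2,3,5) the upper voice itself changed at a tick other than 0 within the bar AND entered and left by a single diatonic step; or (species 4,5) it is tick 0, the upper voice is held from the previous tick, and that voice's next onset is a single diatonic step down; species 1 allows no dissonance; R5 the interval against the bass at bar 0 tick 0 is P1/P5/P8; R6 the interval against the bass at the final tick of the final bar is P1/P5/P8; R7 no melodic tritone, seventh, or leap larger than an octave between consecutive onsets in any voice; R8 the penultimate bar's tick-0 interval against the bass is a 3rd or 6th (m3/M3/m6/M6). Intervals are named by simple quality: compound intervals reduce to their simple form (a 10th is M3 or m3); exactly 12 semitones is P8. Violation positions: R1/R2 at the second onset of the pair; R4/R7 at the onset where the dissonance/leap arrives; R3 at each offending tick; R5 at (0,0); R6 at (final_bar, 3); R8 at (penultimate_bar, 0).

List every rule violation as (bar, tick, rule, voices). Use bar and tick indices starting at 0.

bar 0: v0=F3 v1=F4 v2=A4 v3=A4 downbeat M3
bar 1: v0=E3 v1=C4 v2=G4 v3=G4 downbeat m3
bar 2: v0=F3 v1=A3 v2=F4 v3=F4 downbeat P8
bar 3: v0=G3 v1=G4 v2=G4 v3=B4 downbeat M3
bar 4: v0=F3 v1=D4 v2=F4 v3=F4 downbeat P8
bar 5: v0=E3 v1=C4 v2=E4 v3=B3 downbeat P5
bar 6: v0=G3 v1=E4 v2=G4 v3=G4 downbeat P8
bar 7: v0=F3 v1=F4 v2=A4 v3=A4 downbeat M3
  -> R5 @ bar 0 tick 0 v(0, 2): opens on M3
  -> R5 @ bar 0 tick 0 v(0, 3): opens on M3
  -> R1 @ bar 1 tick 0 v(2, 3): A4/A4 P1 -> G4/G4 P1 similar
  -> R2 @ bar 1 tick 0 v(1, 2): F4/A4 M3 -> C4/G4 P5 similar
  -> R2 @ bar 1 tick 0 v(1, 3): F4/A4 M3 -> C4/G4 P5 similar
  -> R1 @ bar 2 tick 0 v(2, 3): G4/G4 P1 -> F4/F4 P1 similar
  -> R1 @ bar 3 tick 0 v(0, 2): F3/F4 P8 -> G3/G4 P8 similar
  -> R2 @ bar 3 tick 0 v(0, 1): F3/A3 M3 -> G3/G4 P8 similar
  -> R2 @ bar 3 tick 0 v(1, 2): A3/F4 m6 -> G4/G4 P1 similar
  -> R7 @ bar 3 tick 0 v(1,): A3->G4 leap 10st
  -> R7 @ bar 3 tick 0 v(3,): F4->B4 leap 6st
  -> R1 @ bar 4 tick 0 v(0, 2): G3/G4 P8 -> F3/F4 P8 similar
  -> R2 @ bar 4 tick 0 v(0, 3): G3/B4 M3 -> F3/F4 P8 similar
  -> R2 @ bar 4 tick 0 v(2, 3): G4/B4 M3 -> F4/F4 P1 similar
  -> R7 @ bar 4 tick 0 v(3,): B4->F4 leap 6st
  -> R1 @ bar 5 tick 0 v(0, 2): F3/F4 P8 -> E3/E4 P8 similar
  -> R2 @ bar 5 tick 0 v(0, 3): F3/F4 P8 -> E3/B3 P5 similar
  -> R3 @ bar 5 tick 0 v(2, 3): E4 above B3
  -> R7 @ bar 5 tick 0 v(3,): F4->B3 leap 6st
  -> R3 @ bar 5 tick 1 v(2, 3): E4 above B3
  -> R3 @ bar 5 tick 2 v(2, 3): E4 above B3
  -> R3 @ bar 5 tick 3 v(2, 3): E4 above B3
  -> R1 @ bar 6 tick 0 v(0, 2): E3/E4 P8 -> G3/G4 P8 similar
  -> R2 @ bar 6 tick 0 v(0, 3): E3/B3 P5 -> G3/G4 P8 similar
  -> R2 @ bar 6 tick 0 v(2, 3): E4/B3 P4 -> G4/G4 P1 similar
  -> R8 @ bar 6 tick 0 v(0, 2): penult P8 not 3rd/6th
  -> R8 @ bar 6 tick 0 v(0, 3): penult P8 not 3rd/6th
  -> R1 @ bar 7 tick 0 v(2, 3): G4/G4 P1 -> A4/A4 P1 similar
  -> R6 @ bar 7 tick 3 v(0, 2): closes on M3
  -> R6 @ bar 7 tick 3 v(0, 3): closes on M3

(0, 0, R5, (0, 2))
(0, 0, R5, (0, 3))
(1, 0, R1, (2, 3))
(1, 0, R2, (1, 2))
(1, 0, R2, (1, 3))
(2, 0, R1, (2, 3))
(3, 0, R1, (0, 2))
(3, 0, R2, (0, 1))
(3, 0, R2, (1, 2))
(3, 0, R7, (1,))
(3, 0, R7, (3,))
(4, 0, R1, (0, 2))
(4, 0, R2, (0, 3))
(4, 0, R2, (2, 3))
(4, 0, R7, (3,))
(5, 0, R1, (0, 2))
(5, 0, R2, (0, 3))
(5, 0, R3, (2, 3))
(5, 0, R7, (3,))
(5, 1, R3, (2, 3))
(5, 2, R3, (2, 3))
(5, 3, R3, (2, 3))
(6, 0, R1, (0, 2))
(6, 0, R2, (0, 3))
(6, 0, R2, (2, 3))
(6, 0, R8, (0, 2))
(6, 0, R8, (0, 3))
(7, 0, R1, (2, 3))
(7, 3, R6, (0, 2))
(7, 3, R6, (0, 3))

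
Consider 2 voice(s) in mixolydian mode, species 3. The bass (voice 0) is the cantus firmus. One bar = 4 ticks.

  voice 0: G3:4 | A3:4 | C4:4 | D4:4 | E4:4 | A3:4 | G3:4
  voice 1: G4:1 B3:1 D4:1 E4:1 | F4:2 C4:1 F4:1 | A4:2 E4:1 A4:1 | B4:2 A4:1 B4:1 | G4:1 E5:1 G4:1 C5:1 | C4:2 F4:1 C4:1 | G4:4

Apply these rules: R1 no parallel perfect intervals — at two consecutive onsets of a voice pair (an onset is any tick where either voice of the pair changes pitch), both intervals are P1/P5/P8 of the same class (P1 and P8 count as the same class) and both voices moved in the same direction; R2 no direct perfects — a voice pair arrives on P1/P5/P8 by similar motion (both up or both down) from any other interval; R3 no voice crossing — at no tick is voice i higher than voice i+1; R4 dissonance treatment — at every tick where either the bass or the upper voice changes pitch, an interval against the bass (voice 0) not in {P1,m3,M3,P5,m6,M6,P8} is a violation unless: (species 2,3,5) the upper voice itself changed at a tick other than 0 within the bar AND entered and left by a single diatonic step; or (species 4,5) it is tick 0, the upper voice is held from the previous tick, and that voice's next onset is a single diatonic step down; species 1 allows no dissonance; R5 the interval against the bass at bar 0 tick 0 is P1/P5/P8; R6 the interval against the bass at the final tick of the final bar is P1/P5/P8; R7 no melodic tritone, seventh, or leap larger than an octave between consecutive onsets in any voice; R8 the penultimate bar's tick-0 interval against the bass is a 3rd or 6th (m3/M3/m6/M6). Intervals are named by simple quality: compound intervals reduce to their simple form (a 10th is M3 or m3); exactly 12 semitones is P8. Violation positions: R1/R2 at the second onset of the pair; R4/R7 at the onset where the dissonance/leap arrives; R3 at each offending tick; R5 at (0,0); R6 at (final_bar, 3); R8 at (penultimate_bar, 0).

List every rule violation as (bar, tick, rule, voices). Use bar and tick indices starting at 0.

bar 0: v0=G3 v1=G4 downbeat P8
bar 1: v0=A3 v1=F4 downbeat m6
bar 2: v0=C4 v1=A4 downbeat M6
bar 3: v0=D4 v1=B4 downbeat M6
bar 4: v0=E4 v1=G4 downbeat m3
bar 5: v0=A3 v1=C4 downbeat m3
bar 6: v0=G3 v1=G4 downbeat P8

No violations across 7 bars (G3..G3 vs G4..G4).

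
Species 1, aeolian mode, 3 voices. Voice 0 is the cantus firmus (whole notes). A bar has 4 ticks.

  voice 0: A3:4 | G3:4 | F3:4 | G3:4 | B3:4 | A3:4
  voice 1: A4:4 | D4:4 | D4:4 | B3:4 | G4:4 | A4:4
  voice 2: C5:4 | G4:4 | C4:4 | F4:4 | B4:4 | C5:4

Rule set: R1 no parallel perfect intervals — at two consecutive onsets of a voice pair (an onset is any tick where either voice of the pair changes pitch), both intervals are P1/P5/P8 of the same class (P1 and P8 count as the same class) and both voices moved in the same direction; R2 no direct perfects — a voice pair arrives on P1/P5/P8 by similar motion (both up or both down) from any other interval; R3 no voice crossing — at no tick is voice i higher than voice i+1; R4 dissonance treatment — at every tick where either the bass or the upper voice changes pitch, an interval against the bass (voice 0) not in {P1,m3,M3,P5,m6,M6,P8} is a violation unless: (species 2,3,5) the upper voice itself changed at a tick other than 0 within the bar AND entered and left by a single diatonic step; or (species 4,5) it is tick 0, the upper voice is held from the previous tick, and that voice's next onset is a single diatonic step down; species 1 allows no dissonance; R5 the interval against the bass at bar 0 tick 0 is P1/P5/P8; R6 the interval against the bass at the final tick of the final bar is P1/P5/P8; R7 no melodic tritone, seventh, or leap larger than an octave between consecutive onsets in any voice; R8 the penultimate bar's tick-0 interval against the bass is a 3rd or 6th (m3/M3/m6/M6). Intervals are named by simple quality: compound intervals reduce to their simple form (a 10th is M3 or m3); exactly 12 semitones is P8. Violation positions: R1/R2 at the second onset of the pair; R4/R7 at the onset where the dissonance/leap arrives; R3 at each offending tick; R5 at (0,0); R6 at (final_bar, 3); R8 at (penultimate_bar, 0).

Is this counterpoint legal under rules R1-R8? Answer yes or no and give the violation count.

bar 0: v0=A3 v1=A4 v2=C5 (m3)
bar 1: v0=G3 v1=D4 v2=G4 (P8)
bar 2: v0=F3 v1=D4 v2=C4 (P5)
bar 3: v0=G3 v1=B3 v2=F4 (m7)
bar 4: v0=B3 v1=G4 v2=B4 (P8)
bar 5: v0=A3 v1=A4 v2=C5 (m3)
  R5 @ bar0.0: opens on m3
  R2 @ bar1.0: A3/A4 P8 -> G3/D4 P5 similar
  R2 @ bar1.0: A3/C5 m3 -> G3/G4 P8 similar
  R2 @ bar2.0: G3/G4 P8 -> F3/C4 P5 similar
  R3 @ bar2.0: D4 above C4
  R3 @ bar2.1: D4 above C4
  R3 @ bar2.2: D4 above C4
  R3 @ bar2.3: D4 above C4
  R4 @ bar3.0: G3/F4 m7 untreated
  R2 @ bar4.0: G3/F4 m7 -> B3/B4 P8 similar
  R7 @ bar4.0: F4->B4 leap 6st
  R8 @ bar4.0: penult P8 not 3rd/6th
  R6 @ bar5.3: closes on m3

No (13 violations)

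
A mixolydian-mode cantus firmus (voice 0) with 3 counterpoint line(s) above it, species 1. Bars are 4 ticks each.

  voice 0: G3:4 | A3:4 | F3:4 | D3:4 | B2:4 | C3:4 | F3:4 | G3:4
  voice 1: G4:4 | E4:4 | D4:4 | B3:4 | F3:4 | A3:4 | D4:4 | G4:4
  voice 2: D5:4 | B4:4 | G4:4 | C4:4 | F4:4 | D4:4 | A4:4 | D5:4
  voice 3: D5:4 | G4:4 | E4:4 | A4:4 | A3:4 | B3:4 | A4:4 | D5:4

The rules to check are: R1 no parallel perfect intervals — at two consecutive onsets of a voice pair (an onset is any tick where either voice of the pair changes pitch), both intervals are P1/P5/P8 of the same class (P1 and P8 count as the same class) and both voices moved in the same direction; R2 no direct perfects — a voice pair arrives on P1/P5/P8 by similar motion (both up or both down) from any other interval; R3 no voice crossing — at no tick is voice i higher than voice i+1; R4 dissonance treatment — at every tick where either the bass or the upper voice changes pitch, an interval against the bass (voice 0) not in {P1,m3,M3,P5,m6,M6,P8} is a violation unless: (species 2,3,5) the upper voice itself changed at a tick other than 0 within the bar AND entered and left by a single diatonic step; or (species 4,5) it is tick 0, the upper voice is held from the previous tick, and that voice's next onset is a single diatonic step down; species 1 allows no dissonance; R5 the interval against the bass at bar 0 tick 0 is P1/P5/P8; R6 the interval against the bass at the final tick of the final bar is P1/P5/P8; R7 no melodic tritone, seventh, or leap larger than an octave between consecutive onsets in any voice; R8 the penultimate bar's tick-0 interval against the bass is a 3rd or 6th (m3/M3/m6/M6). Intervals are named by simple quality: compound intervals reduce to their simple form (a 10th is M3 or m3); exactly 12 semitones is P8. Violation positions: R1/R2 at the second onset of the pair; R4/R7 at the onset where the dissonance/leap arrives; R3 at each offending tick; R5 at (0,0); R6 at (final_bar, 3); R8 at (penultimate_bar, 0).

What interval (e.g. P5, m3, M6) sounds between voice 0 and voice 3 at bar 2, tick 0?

M7

voice 0=F3 voice 3=E4 -> M7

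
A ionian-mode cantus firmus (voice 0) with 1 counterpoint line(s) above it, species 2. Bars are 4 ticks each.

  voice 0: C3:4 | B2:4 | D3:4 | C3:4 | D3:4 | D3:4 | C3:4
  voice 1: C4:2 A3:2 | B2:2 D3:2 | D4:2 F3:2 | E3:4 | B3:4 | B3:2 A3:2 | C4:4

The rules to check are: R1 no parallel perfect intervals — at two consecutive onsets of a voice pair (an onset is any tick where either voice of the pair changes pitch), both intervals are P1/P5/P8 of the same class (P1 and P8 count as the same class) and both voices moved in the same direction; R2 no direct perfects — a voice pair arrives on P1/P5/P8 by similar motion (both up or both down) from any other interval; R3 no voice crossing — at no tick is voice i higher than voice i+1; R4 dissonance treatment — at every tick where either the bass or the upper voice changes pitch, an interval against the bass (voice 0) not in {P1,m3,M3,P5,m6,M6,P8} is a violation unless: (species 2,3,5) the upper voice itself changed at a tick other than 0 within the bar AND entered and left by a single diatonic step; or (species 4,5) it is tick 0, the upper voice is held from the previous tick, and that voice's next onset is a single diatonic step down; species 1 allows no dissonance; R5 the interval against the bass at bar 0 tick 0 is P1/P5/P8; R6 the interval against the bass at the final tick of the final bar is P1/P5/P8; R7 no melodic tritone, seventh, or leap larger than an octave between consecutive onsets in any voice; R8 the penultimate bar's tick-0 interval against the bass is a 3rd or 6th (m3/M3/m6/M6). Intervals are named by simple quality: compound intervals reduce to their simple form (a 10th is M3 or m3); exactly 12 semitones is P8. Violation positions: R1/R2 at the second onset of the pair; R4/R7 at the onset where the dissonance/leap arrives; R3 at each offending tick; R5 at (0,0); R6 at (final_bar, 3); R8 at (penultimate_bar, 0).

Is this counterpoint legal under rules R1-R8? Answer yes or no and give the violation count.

bar 0: v0=C3 v1=C4 (P8)
bar 1: v0=B2 v1=B2 (P1)
bar 2: v0=D3 v1=D4 (P8)
bar 3: v0=C3 v1=E3 (M3)
bar 4: v0=D3 v1=B3 (M6)
bar 5: v0=D3 v1=B3 (M6)
bar 6: v0=C3 v1=C4 (P8)
  R2 @ bar1.0: C3/A3 M6 -> B2/B2 P1 similar
  R7 @ bar1.0: A3->B2 leap 10st
  R2 @ bar2.0: B2/D3 m3 -> D3/D4 P8 similar

No (3 violations)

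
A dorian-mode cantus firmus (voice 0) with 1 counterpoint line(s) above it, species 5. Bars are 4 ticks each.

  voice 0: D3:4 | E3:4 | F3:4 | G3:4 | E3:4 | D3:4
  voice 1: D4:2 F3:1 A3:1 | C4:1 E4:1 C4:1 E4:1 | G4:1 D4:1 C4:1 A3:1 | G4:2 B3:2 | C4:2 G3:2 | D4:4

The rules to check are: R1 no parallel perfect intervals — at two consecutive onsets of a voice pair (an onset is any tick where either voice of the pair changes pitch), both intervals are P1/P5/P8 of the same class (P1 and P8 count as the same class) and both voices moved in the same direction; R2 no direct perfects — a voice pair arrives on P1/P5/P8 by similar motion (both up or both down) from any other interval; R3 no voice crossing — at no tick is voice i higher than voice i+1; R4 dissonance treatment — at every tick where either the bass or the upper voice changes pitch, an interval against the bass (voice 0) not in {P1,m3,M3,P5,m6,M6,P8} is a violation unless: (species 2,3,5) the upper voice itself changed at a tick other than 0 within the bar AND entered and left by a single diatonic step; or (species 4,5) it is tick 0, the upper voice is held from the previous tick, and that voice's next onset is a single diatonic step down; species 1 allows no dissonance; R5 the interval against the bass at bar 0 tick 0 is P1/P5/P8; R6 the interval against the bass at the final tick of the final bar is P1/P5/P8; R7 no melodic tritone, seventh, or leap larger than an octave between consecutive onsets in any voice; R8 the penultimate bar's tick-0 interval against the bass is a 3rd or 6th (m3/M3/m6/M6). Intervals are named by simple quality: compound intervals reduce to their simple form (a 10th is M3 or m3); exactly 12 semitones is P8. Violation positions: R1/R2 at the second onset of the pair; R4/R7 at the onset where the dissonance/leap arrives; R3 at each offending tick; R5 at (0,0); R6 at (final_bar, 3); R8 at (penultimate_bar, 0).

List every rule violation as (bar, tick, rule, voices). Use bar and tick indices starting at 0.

bar 0: v0=D3 v1=D4 downbeat P8
bar 1: v0=E3 v1=C4 downbeat m6
bar 2: v0=F3 v1=G4 downbeat M2
bar 3: v0=G3 v1=G4 downbeat P8
bar 4: v0=E3 v1=C4 downbeat m6
bar 5: v0=D3 v1=D4 downbeat P8
  -> R4 @ bar 2 tick 0 v(0, 1): F3/G4 M2 untreated
  -> R2 @ bar 3 tick 0 v(0, 1): F3/A3 M3 -> G3/G4 P8 similar
  -> R7 @ bar 3 tick 0 v(1,): A3->G4 leap 10st

(2, 0, R4, (0, 1))
(3, 0, R2, (0, 1))
(3, 0, R7, (1,))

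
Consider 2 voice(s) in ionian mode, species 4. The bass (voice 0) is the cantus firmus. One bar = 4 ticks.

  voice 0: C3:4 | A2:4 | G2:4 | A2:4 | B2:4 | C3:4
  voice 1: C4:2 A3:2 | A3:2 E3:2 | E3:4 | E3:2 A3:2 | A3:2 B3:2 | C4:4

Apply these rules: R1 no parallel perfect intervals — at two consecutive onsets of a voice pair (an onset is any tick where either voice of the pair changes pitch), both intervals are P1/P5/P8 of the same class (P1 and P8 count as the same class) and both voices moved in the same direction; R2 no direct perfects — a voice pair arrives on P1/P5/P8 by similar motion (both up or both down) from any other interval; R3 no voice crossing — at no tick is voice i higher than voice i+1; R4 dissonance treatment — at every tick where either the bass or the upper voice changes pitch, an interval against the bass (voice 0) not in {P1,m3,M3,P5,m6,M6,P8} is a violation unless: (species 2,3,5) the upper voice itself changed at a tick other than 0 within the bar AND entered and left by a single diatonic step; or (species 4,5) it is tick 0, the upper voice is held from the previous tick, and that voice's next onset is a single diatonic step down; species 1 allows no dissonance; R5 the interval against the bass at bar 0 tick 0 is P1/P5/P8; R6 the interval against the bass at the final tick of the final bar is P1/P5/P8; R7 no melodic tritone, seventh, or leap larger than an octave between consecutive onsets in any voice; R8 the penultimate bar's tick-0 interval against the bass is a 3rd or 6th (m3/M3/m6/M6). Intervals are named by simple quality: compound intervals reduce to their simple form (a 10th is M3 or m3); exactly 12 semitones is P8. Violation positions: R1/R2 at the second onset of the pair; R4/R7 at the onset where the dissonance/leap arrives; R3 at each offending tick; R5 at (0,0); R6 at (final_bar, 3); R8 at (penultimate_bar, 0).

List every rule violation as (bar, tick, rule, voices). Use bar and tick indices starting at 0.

bar 0: v0=C3 v1=C4 downbeat P8
bar 1: v0=A2 v1=A3 downbeat P8
bar 2: v0=G2 v1=E3 downbeat M6
bar 3: v0=A2 v1=E3 downbeat P5
bar 4: v0=B2 v1=A3 downbeat m7
bar 5: v0=C3 v1=C4 downbeat P8
  -> R4 @ bar 4 tick 0 v(0, 1): B2/A3 m7 untreated
  -> R8 @ bar 4 tick 0 v(0, 1): penult m7 not 3rd/6th
  -> R1 @ bar 5 tick 0 v(0, 1): B2/B3 P8 -> C3/C4 P8 similar

(4, 0, R4, (0, 1))
(4, 0, R8, (0, 1))
(5, 0, R1, (0, 1))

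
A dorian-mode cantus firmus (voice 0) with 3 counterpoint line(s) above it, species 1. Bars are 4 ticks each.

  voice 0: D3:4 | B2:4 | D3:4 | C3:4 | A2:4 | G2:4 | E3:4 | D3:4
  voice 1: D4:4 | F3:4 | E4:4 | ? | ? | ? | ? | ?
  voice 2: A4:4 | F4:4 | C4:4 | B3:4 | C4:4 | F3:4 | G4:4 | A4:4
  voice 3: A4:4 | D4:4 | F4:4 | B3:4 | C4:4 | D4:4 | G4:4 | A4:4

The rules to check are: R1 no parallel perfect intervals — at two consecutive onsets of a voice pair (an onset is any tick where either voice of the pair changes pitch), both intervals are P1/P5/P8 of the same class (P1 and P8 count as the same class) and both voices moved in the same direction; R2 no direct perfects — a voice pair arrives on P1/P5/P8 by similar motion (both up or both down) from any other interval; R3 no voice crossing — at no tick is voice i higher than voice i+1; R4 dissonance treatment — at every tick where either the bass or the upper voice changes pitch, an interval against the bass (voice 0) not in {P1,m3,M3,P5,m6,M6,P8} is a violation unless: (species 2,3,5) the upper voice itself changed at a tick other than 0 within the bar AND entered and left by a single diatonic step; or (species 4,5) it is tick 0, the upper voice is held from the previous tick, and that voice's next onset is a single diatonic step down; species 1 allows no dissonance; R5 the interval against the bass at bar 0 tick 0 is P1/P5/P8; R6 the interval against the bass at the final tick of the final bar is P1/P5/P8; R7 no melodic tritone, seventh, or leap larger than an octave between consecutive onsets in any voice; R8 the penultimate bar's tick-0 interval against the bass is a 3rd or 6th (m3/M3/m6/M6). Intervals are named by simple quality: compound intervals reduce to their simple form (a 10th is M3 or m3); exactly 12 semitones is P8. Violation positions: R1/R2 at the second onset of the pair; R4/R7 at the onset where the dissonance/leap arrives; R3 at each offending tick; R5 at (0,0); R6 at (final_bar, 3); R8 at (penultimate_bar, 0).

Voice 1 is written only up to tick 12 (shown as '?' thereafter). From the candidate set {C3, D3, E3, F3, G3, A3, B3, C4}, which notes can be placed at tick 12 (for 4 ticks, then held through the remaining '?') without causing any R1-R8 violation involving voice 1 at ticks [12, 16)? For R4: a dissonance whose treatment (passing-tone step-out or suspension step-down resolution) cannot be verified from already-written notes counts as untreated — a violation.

C3: violates R2,R7
D3: violates R4,R7
E3: violates R2
F3: violates R4,R7
G3: violates R2
A3: legal
B3: violates R2,R4
C4: violates R2,R3

{A3}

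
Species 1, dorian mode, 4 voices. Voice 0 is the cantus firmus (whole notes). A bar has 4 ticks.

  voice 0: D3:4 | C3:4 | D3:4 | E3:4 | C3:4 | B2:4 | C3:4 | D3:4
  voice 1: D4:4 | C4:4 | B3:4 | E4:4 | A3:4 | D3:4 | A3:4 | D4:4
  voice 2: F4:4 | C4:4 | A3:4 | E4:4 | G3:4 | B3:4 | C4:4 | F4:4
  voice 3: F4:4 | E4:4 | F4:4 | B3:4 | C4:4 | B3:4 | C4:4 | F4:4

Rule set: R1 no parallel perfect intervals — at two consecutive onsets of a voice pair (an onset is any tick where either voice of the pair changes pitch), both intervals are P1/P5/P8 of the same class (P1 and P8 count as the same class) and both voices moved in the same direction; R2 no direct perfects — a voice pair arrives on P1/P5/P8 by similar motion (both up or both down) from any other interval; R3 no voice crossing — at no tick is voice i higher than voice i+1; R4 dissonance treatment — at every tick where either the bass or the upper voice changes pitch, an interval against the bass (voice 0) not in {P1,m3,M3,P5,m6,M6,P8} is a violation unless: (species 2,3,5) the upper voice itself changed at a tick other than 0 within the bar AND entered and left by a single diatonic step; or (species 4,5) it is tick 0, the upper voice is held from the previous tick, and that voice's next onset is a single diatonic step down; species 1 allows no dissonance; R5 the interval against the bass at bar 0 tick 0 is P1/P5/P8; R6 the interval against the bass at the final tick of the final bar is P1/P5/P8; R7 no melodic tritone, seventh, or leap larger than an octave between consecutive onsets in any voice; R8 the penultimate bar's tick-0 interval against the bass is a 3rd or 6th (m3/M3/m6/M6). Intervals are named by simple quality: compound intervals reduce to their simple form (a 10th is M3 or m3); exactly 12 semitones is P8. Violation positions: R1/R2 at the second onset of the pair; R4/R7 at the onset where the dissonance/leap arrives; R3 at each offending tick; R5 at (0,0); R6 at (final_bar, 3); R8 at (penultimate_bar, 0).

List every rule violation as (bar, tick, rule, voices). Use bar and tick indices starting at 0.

bar 0: v0=D3 v1=D4 v2=F4 v3=F4 downbeat m3
bar 1: v0=C3 v1=C4 v2=C4 v3=E4 downbeat M3
bar 2: v0=D3 v1=B3 v2=A3 v3=F4 downbeat m3
bar 3: v0=E3 v1=E4 v2=E4 v3=B3 downbeat P5
bar 4: v0=C3 v1=A3 v2=G3 v3=C4 downbeat P8
bar 5: v0=B2 v1=D3 v2=B3 v3=B3 downbeat P8
bar 6: v0=C3 v1=A3 v2=C4 v3=C4 downbeat P8
bar 7: v0=D3 v1=D4 v2=F4 v3=F4 downbeat m3
  -> R5 @ bar 0 tick 0 v(0, 2): opens on m3
  -> R5 @ bar 0 tick 0 v(0, 3): opens on m3
  -> R1 @ bar 1 tick 0 v(0, 1): D3/D4 P8 -> C3/C4 P8 similar
  -> R2 @ bar 1 tick 0 v(0, 2): D3/F4 m3 -> C3/C4 P8 similar
  -> R2 @ bar 1 tick 0 v(1, 2): D4/F4 m3 -> C4/C4 P1 similar
  -> R3 @ bar 2 tick 0 v(1, 2): B3 above A3
  -> R3 @ bar 2 tick 1 v(1, 2): B3 above A3
  -> R3 @ bar 2 tick 2 v(1, 2): B3 above A3
  -> R3 @ bar 2 tick 3 v(1, 2): B3 above A3
  -> R2 @ bar 3 tick 0 v(0, 1): D3/B3 M6 -> E3/E4 P8 similar
  -> R2 @ bar 3 tick 0 v(0, 2): D3/A3 P5 -> E3/E4 P8 similar
  -> R2 @ bar 3 tick 0 v(1, 2): B3/A3 M2 -> E4/E4 P1 similar
  -> R3 @ bar 3 tick 0 v(2, 3): E4 above B3
  -> R7 @ bar 3 tick 0 v(3,): F4->B3 leap 6st
  -> R3 @ bar 3 tick 1 v(2, 3): E4 above B3
  -> R3 @ bar 3 tick 2 v(2, 3): E4 above B3
  -> R3 @ bar 3 tick 3 v(2, 3): E4 above B3
  -> R2 @ bar 4 tick 0 v(0, 2): E3/E4 P8 -> C3/G3 P5 similar
  -> R3 @ bar 4 tick 0 v(1, 2): A3 above G3
  -> R3 @ bar 4 tick 1 v(1, 2): A3 above G3
  -> R3 @ bar 4 tick 2 v(1, 2): A3 above G3
  -> R3 @ bar 4 tick 3 v(1, 2): A3 above G3
  -> R1 @ bar 5 tick 0 v(0, 3): C3/C4 P8 -> B2/B3 P8 similar
  -> R1 @ bar 6 tick 0 v(0, 2): B2/B3 P8 -> C3/C4 P8 similar
  -> R1 @ bar 6 tick 0 v(0, 3): B2/B3 P8 -> C3/C4 P8 similar
  -> R1 @ bar 6 tick 0 v(2, 3): B3/B3 P1 -> C4/C4 P1 similar
  -> R8 @ bar 6 tick 0 v(0, 2): penult P8 not 3rd/6th
  -> R8 @ bar 6 tick 0 v(0, 3): penult P8 not 3rd/6th
  -> R1 @ bar 7 tick 0 v(2, 3): C4/C4 P1 -> F4/F4 P1 similar
  -> R2 @ bar 7 tick 0 v(0, 1): C3/A3 M6 -> D3/D4 P8 similar
  -> R6 @ bar 7 tick 3 v(0, 2): closes on m3
  -> R6 @ bar 7 tick 3 v(0, 3): closes on m3

(0, 0, R5, (0, 2))
(0, 0, R5, (0, 3))
(1, 0, R1, (0, 1))
(1, 0, R2, (0, 2))
(1, 0, R2, (1, 2))
(2, 0, R3, (1, 2))
(2, 1, R3, (1, 2))
(2, 2, R3, (1, 2))
(2, 3, R3, (1, 2))
(3, 0, R2, (0, 1))
(3, 0, R2, (0, 2))
(3, 0, R2, (1, 2))
(3, 0, R3, (2, 3))
(3, 0, R7, (3,))
(3, 1, R3, (2, 3))
(3, 2, R3, (2, 3))
(3, 3, R3, (2, 3))
(4, 0, R2, (0, 2))
(4, 0, R3, (1, 2))
(4, 1, R3, (1, 2))
(4, 2, R3, (1, 2))
(4, 3, R3, (1, 2))
(5, 0, R1, (0, 3))
(6, 0, R1, (0, 2))
(6, 0, R1, (0, 3))
(6, 0, R1, (2, 3))
(6, 0, R8, (0, 2))
(6, 0, R8, (0, 3))
(7, 0, R1, (2, 3))
(7, 0, R2, (0, 1))
(7, 3, R6, (0, 2))
(7, 3, R6, (0, 3))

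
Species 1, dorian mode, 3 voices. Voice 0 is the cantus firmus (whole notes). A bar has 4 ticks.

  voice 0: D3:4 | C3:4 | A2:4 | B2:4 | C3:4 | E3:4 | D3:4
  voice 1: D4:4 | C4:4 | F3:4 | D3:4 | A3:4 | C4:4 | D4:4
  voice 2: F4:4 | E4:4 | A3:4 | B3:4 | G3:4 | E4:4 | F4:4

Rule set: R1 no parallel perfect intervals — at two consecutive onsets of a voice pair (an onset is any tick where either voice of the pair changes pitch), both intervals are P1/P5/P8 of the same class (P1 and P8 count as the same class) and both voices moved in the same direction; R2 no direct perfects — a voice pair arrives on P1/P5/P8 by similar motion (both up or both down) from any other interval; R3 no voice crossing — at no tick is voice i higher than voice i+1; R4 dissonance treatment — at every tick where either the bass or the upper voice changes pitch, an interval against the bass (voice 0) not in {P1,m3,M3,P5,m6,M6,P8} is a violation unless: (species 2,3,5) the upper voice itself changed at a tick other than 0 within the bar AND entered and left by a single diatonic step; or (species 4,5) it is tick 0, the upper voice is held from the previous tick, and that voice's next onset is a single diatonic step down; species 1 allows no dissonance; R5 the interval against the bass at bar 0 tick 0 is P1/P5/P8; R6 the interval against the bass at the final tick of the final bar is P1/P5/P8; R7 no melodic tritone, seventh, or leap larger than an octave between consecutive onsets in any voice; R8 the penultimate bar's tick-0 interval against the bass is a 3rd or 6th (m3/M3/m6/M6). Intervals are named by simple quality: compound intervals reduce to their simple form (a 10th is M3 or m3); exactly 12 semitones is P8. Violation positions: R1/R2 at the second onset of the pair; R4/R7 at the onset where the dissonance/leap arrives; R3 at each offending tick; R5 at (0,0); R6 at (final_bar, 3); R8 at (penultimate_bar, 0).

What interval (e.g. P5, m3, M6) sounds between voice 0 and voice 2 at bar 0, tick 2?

voice 0=D3 voice 2=F4 -> m3

m3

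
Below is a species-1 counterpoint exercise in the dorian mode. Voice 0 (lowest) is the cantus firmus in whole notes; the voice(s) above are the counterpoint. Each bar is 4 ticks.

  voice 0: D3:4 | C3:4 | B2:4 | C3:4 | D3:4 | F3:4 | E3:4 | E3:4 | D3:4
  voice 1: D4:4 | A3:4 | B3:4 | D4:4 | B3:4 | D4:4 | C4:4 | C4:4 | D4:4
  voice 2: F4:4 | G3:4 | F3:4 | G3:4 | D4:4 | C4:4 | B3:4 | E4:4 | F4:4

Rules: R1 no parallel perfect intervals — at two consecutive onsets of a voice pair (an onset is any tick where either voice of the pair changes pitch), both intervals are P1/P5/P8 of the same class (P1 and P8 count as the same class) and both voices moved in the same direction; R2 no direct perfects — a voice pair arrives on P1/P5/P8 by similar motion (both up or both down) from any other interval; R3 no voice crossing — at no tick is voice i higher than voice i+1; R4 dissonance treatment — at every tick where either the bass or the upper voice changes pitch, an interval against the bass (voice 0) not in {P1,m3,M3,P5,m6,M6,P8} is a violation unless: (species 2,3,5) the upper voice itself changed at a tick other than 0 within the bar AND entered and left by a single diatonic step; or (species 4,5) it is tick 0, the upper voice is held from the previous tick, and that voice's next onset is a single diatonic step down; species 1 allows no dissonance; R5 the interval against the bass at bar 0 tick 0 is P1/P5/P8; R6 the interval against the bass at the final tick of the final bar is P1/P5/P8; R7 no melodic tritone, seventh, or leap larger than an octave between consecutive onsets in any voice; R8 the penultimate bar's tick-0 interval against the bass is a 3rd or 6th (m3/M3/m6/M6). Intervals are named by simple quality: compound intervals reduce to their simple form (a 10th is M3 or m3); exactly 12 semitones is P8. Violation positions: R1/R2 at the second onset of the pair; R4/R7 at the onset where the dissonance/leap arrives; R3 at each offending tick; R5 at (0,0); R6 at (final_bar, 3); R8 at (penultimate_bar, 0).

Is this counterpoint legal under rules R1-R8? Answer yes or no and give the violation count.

No (31 violations)

bar 0: v0=D3 v1=D4 v2=F4 (m3)
bar 1: v0=C3 v1=A3 v2=G3 (P5)
bar 2: v0=B2 v1=B3 v2=F3 (TT)
bar 3: v0=C3 v1=D4 v2=G3 (P5)
bar 4: v0=D3 v1=B3 v2=D4 (P8)
bar 5: v0=F3 v1=D4 v2=C4 (P5)
bar 6: v0=E3 v1=C4 v2=B3 (P5)
bar 7: v0=E3 v1=C4 v2=E4 (P8)
bar 8: v0=D3 v1=D4 v2=F4 (m3)
  R5 @ bar0.0: opens on m3
  R2 @ bar1.0: D3/F4 m3 -> C3/G3 P5 similar
  R3 @ bar1.0: A3 above G3
  R7 @ bar1.0: F4->G3 leap 10st
  R3 @ bar1.1: A3 above G3
  R3 @ bar1.2: A3 above G3
  R3 @ bar1.3: A3 above G3
  R3 @ bar2.0: B3 above F3
  R4 @ bar2.0: B2/F3 TT untreated
  R3 @ bar2.1: B3 above F3
  R3 @ bar2.2: B3 above F3
  R3 @ bar2.3: B3 above F3
  R2 @ bar3.0: B2/F3 TT -> C3/G3 P5 similar
  R2 @ bar3.0: B3/F3 TT -> D4/G3 P5 similar
  R3 @ bar3.0: D4 above G3
  R4 @ bar3.0: C3/D4 M2 untreated
  R3 @ bar3.1: D4 above G3
  R3 @ bar3.2: D4 above G3
  R3 @ bar3.3: D4 above G3
  R2 @ bar4.0: C3/G3 P5 -> D3/D4 P8 similar
  R3 @ bar5.0: D4 above C4
  R3 @ bar5.1: D4 above C4
  R3 @ bar5.2: D4 above C4
  R3 @ bar5.3: D4 above C4
  R1 @ bar6.0: F3/C4 P5 -> E3/B3 P5 similar
  R3 @ bar6.0: C4 above B3
  R3 @ bar6.1: C4 above B3
  R3 @ bar6.2: C4 above B3
  R3 @ bar6.3: C4 above B3
  R8 @ bar7.0: penult P8 not 3rd/6th
  R6 @ bar8.3: closes on m3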